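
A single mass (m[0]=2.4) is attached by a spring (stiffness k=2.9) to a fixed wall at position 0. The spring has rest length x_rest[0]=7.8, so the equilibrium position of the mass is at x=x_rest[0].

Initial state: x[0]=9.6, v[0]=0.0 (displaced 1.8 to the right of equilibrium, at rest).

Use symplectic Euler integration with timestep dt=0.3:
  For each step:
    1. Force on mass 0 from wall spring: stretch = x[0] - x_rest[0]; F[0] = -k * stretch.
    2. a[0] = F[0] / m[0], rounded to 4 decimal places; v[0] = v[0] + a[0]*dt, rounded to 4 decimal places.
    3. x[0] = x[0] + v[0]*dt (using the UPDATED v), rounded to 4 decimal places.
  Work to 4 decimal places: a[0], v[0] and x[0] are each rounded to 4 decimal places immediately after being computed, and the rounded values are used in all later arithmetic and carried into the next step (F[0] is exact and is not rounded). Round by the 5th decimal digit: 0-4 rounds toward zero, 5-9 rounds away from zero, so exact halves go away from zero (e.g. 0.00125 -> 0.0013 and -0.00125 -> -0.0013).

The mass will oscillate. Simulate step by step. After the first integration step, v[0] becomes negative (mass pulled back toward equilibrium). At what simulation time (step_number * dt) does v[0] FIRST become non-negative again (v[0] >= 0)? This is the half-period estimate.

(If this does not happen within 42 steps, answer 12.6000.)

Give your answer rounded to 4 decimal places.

Step 0: x=[9.6000] v=[0.0000]
Step 1: x=[9.4043] v=[-0.6525]
Step 2: x=[9.0341] v=[-1.2341]
Step 3: x=[8.5297] v=[-1.6815]
Step 4: x=[7.9459] v=[-1.9460]
Step 5: x=[7.3462] v=[-1.9989]
Step 6: x=[6.7959] v=[-1.8344]
Step 7: x=[6.3548] v=[-1.4704]
Step 8: x=[6.0709] v=[-0.9465]
Step 9: x=[5.9750] v=[-0.3197]
Step 10: x=[6.0776] v=[0.3419]
First v>=0 after going negative at step 10, time=3.0000

Answer: 3.0000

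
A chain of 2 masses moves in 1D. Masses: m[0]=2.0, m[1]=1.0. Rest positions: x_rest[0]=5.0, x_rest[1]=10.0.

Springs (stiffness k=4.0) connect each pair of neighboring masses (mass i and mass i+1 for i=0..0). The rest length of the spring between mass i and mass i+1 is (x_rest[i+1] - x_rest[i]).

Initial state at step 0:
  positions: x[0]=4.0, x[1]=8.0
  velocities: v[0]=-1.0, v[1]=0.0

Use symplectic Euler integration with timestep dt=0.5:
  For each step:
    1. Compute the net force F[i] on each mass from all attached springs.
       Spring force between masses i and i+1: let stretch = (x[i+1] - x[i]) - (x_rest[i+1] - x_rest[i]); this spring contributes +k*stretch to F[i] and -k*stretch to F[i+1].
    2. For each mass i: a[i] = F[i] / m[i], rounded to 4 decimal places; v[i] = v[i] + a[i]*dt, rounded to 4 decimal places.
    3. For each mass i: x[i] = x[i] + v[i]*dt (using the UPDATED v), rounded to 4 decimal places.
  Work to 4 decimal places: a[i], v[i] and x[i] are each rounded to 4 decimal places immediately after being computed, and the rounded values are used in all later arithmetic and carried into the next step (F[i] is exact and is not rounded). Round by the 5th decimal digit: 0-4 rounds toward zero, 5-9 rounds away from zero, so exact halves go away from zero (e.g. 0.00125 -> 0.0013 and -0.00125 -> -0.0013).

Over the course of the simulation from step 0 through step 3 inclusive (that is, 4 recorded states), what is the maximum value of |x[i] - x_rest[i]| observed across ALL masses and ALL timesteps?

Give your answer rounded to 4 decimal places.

Answer: 2.5000

Derivation:
Step 0: x=[4.0000 8.0000] v=[-1.0000 0.0000]
Step 1: x=[3.0000 9.0000] v=[-2.0000 2.0000]
Step 2: x=[2.5000 9.0000] v=[-1.0000 0.0000]
Step 3: x=[2.7500 7.5000] v=[0.5000 -3.0000]
Max displacement = 2.5000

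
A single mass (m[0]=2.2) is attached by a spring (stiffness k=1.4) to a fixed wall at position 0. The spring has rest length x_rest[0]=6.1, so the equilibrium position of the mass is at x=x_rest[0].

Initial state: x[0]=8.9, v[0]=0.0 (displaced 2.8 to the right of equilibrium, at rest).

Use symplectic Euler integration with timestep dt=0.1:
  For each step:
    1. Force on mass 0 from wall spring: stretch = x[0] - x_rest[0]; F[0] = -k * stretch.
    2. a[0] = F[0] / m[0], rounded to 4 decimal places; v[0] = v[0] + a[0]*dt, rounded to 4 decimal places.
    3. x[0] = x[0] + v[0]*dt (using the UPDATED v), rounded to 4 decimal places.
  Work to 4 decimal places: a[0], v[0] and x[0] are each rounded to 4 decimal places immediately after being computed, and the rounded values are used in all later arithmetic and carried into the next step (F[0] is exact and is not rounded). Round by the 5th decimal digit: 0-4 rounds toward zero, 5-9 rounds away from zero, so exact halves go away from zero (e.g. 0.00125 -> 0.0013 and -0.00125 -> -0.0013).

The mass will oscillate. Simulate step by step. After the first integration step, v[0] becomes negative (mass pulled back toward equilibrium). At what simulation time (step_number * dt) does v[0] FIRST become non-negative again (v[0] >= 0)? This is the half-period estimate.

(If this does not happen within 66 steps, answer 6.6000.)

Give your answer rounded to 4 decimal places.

Step 0: x=[8.9000] v=[0.0000]
Step 1: x=[8.8822] v=[-0.1782]
Step 2: x=[8.8467] v=[-0.3553]
Step 3: x=[8.7937] v=[-0.5301]
Step 4: x=[8.7236] v=[-0.7015]
Step 5: x=[8.6368] v=[-0.8685]
Step 6: x=[8.5338] v=[-1.0299]
Step 7: x=[8.4153] v=[-1.1848]
Step 8: x=[8.2821] v=[-1.3321]
Step 9: x=[8.1350] v=[-1.4710]
Step 10: x=[7.9750] v=[-1.6005]
Step 11: x=[7.8030] v=[-1.7198]
Step 12: x=[7.6202] v=[-1.8282]
Step 13: x=[7.4277] v=[-1.9249]
Step 14: x=[7.2268] v=[-2.0094]
Step 15: x=[7.0187] v=[-2.0811]
Step 16: x=[6.8047] v=[-2.1396]
Step 17: x=[6.5863] v=[-2.1844]
Step 18: x=[6.3648] v=[-2.2154]
Step 19: x=[6.1416] v=[-2.2323]
Step 20: x=[5.9181] v=[-2.2350]
Step 21: x=[5.6958] v=[-2.2234]
Step 22: x=[5.4760] v=[-2.1977]
Step 23: x=[5.2602] v=[-2.1580]
Step 24: x=[5.0497] v=[-2.1046]
Step 25: x=[4.8459] v=[-2.0378]
Step 26: x=[4.6501] v=[-1.9580]
Step 27: x=[4.4635] v=[-1.8657]
Step 28: x=[4.2873] v=[-1.7616]
Step 29: x=[4.1227] v=[-1.6463]
Step 30: x=[3.9707] v=[-1.5205]
Step 31: x=[3.8322] v=[-1.3850]
Step 32: x=[3.7081] v=[-1.2407]
Step 33: x=[3.5993] v=[-1.0885]
Step 34: x=[3.5064] v=[-0.9294]
Step 35: x=[3.4300] v=[-0.7644]
Step 36: x=[3.3706] v=[-0.5945]
Step 37: x=[3.3285] v=[-0.4208]
Step 38: x=[3.3041] v=[-0.2444]
Step 39: x=[3.2975] v=[-0.0665]
Step 40: x=[3.3087] v=[0.1118]
First v>=0 after going negative at step 40, time=4.0000

Answer: 4.0000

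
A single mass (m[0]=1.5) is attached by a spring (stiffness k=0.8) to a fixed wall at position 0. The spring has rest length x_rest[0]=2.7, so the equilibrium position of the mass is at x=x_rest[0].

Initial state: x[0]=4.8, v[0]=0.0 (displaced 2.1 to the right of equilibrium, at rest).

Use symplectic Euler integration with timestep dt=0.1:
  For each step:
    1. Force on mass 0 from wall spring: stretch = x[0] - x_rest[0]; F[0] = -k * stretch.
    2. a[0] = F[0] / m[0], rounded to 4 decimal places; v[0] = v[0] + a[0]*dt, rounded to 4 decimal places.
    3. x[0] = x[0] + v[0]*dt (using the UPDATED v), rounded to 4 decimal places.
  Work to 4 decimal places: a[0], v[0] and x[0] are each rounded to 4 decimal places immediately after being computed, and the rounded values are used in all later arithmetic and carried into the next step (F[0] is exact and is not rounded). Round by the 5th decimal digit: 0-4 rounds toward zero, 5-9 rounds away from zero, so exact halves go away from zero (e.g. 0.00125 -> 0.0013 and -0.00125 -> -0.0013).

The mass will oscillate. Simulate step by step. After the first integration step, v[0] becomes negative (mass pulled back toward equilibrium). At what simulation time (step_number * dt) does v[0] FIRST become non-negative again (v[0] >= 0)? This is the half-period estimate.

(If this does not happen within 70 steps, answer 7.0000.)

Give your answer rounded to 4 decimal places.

Answer: 4.4000

Derivation:
Step 0: x=[4.8000] v=[0.0000]
Step 1: x=[4.7888] v=[-0.1120]
Step 2: x=[4.7665] v=[-0.2234]
Step 3: x=[4.7331] v=[-0.3336]
Step 4: x=[4.6889] v=[-0.4420]
Step 5: x=[4.6341] v=[-0.5481]
Step 6: x=[4.5690] v=[-0.6513]
Step 7: x=[4.4939] v=[-0.7510]
Step 8: x=[4.4092] v=[-0.8467]
Step 9: x=[4.3154] v=[-0.9379]
Step 10: x=[4.2130] v=[-1.0241]
Step 11: x=[4.1025] v=[-1.1048]
Step 12: x=[3.9845] v=[-1.1796]
Step 13: x=[3.8597] v=[-1.2481]
Step 14: x=[3.7287] v=[-1.3100]
Step 15: x=[3.5922] v=[-1.3649]
Step 16: x=[3.4510] v=[-1.4125]
Step 17: x=[3.3057] v=[-1.4526]
Step 18: x=[3.1572] v=[-1.4849]
Step 19: x=[3.0063] v=[-1.5093]
Step 20: x=[2.8537] v=[-1.5256]
Step 21: x=[2.7003] v=[-1.5338]
Step 22: x=[2.5469] v=[-1.5338]
Step 23: x=[2.3943] v=[-1.5256]
Step 24: x=[2.2434] v=[-1.5093]
Step 25: x=[2.0949] v=[-1.4850]
Step 26: x=[1.9496] v=[-1.4527]
Step 27: x=[1.8083] v=[-1.4127]
Step 28: x=[1.6718] v=[-1.3651]
Step 29: x=[1.5408] v=[-1.3103]
Step 30: x=[1.4160] v=[-1.2485]
Step 31: x=[1.2980] v=[-1.1800]
Step 32: x=[1.1875] v=[-1.1052]
Step 33: x=[1.0851] v=[-1.0245]
Step 34: x=[0.9913] v=[-0.9384]
Step 35: x=[0.9066] v=[-0.8473]
Step 36: x=[0.8314] v=[-0.7517]
Step 37: x=[0.7662] v=[-0.6520]
Step 38: x=[0.7113] v=[-0.5489]
Step 39: x=[0.6670] v=[-0.4428]
Step 40: x=[0.6336] v=[-0.3344]
Step 41: x=[0.6112] v=[-0.2242]
Step 42: x=[0.5999] v=[-0.1128]
Step 43: x=[0.5998] v=[-0.0008]
Step 44: x=[0.6109] v=[0.1112]
First v>=0 after going negative at step 44, time=4.4000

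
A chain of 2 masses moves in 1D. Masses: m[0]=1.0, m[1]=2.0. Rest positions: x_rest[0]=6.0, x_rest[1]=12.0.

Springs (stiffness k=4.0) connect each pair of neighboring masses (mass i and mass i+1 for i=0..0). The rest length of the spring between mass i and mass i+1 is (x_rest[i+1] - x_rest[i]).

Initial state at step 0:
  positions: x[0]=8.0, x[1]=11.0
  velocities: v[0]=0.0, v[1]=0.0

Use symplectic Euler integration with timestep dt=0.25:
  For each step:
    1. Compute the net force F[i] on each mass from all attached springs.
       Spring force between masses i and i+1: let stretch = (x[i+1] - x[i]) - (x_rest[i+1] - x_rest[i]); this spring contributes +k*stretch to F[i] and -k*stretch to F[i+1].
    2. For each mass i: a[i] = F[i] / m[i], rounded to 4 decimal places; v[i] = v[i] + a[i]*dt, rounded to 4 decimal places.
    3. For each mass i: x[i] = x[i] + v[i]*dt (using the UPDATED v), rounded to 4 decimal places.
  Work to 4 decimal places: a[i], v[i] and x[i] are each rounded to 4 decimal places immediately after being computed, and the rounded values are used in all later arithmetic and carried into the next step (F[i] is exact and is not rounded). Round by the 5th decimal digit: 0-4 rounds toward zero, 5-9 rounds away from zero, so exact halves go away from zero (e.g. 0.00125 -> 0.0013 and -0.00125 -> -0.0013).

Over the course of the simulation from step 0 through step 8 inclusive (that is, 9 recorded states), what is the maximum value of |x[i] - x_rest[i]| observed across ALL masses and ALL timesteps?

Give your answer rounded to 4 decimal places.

Step 0: x=[8.0000 11.0000] v=[0.0000 0.0000]
Step 1: x=[7.2500 11.3750] v=[-3.0000 1.5000]
Step 2: x=[6.0313 11.9844] v=[-4.8750 2.4375]
Step 3: x=[4.8008 12.5997] v=[-4.9219 2.4610]
Step 4: x=[4.0201 12.9901] v=[-3.1230 1.5616]
Step 5: x=[3.9819 13.0093] v=[-0.1530 0.0766]
Step 6: x=[4.7005 12.6500] v=[2.8744 -1.4371]
Step 7: x=[5.9065 12.0470] v=[4.8239 -2.4119]
Step 8: x=[7.1476 11.4265] v=[4.9644 -2.4822]
Max displacement = 2.0181

Answer: 2.0181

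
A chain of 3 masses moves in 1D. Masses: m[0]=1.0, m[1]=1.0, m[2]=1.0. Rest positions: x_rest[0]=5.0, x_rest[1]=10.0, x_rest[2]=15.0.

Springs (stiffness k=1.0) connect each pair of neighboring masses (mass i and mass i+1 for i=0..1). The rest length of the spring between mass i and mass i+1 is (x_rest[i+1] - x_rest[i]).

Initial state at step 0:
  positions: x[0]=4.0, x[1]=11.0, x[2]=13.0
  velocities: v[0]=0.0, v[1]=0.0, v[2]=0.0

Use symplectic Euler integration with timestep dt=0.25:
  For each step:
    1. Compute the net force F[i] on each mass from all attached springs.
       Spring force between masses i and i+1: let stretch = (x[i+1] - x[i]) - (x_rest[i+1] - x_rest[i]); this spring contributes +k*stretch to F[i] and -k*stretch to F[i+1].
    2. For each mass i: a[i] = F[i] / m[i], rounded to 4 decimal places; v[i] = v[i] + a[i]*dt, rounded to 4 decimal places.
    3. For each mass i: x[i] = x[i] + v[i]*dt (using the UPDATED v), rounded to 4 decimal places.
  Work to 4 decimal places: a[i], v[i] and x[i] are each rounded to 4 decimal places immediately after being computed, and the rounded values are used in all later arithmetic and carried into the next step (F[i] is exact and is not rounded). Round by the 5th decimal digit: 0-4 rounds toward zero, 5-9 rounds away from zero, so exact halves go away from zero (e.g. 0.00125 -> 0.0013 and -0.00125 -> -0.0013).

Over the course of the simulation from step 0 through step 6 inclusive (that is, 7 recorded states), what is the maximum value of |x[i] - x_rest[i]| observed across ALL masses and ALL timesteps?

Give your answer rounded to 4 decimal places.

Answer: 2.2952

Derivation:
Step 0: x=[4.0000 11.0000 13.0000] v=[0.0000 0.0000 0.0000]
Step 1: x=[4.1250 10.6875 13.1875] v=[0.5000 -1.2500 0.7500]
Step 2: x=[4.3477 10.1211 13.5313] v=[0.8906 -2.2656 1.3750]
Step 3: x=[4.6187 9.4070 13.9744] v=[1.0840 -2.8564 1.7725]
Step 4: x=[4.8765 8.6791 14.4446] v=[1.0311 -2.9116 1.8807]
Step 5: x=[5.0595 8.0739 14.8669] v=[0.7318 -2.4209 1.6893]
Step 6: x=[5.1184 7.7048 15.1772] v=[0.2354 -1.4763 1.2411]
Max displacement = 2.2952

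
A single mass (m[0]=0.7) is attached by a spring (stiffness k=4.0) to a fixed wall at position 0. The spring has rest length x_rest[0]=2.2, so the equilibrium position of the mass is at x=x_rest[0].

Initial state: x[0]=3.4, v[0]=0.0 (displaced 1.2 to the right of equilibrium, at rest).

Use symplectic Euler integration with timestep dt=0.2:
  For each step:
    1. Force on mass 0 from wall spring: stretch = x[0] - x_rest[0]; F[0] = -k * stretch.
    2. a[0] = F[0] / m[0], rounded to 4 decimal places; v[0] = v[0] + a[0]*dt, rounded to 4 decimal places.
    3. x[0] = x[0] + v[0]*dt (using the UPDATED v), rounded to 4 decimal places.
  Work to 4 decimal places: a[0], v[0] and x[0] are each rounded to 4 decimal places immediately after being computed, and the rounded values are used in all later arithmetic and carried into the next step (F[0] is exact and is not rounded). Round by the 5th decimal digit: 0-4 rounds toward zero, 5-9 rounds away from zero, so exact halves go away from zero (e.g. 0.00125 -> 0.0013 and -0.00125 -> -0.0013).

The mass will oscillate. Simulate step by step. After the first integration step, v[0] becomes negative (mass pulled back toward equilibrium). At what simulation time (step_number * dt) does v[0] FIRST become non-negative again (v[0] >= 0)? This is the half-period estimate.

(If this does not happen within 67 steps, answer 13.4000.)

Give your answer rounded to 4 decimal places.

Step 0: x=[3.4000] v=[0.0000]
Step 1: x=[3.1257] v=[-1.3714]
Step 2: x=[2.6398] v=[-2.4293]
Step 3: x=[2.0534] v=[-2.9319]
Step 4: x=[1.5005] v=[-2.7644]
Step 5: x=[1.1075] v=[-1.9650]
Step 6: x=[0.9642] v=[-0.7164]
Step 7: x=[1.1034] v=[0.6959]
First v>=0 after going negative at step 7, time=1.4000

Answer: 1.4000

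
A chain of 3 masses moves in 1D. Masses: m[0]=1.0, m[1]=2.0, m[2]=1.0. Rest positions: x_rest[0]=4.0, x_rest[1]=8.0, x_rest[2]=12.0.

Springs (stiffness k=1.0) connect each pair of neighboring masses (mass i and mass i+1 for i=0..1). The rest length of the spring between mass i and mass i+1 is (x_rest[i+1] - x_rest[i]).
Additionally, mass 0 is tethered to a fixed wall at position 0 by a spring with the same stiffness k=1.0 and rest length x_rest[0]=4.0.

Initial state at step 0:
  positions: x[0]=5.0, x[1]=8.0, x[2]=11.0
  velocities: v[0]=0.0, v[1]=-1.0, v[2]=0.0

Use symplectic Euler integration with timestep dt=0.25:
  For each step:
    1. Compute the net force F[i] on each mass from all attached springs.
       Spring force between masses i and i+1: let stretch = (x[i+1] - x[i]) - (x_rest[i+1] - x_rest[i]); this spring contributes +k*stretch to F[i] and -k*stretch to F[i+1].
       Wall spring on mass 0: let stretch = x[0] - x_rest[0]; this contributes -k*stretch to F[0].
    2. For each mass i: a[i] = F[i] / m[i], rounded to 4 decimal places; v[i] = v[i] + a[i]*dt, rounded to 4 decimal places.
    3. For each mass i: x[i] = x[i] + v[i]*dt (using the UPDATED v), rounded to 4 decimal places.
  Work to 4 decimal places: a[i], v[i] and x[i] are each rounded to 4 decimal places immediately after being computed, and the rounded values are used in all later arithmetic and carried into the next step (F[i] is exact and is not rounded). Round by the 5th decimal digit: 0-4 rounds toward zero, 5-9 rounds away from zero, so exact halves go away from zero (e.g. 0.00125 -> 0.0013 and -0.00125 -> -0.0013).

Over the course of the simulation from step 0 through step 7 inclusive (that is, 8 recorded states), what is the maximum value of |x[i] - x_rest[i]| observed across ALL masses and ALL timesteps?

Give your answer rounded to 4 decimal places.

Step 0: x=[5.0000 8.0000 11.0000] v=[0.0000 -1.0000 0.0000]
Step 1: x=[4.8750 7.7500 11.0625] v=[-0.5000 -1.0000 0.2500]
Step 2: x=[4.6250 7.5137 11.1680] v=[-1.0000 -0.9453 0.4219]
Step 3: x=[4.2665 7.3013 11.2951] v=[-1.4341 -0.8496 0.5083]
Step 4: x=[3.8310 7.1189 11.4226] v=[-1.7420 -0.7297 0.5099]
Step 5: x=[3.3616 6.9682 11.5311] v=[-1.8778 -0.6027 0.4340]
Step 6: x=[2.9075 6.8474 11.6044] v=[-1.8166 -0.4832 0.2933]
Step 7: x=[2.5179 6.7521 11.6304] v=[-1.5585 -0.3811 0.1041]
Max displacement = 1.4821

Answer: 1.4821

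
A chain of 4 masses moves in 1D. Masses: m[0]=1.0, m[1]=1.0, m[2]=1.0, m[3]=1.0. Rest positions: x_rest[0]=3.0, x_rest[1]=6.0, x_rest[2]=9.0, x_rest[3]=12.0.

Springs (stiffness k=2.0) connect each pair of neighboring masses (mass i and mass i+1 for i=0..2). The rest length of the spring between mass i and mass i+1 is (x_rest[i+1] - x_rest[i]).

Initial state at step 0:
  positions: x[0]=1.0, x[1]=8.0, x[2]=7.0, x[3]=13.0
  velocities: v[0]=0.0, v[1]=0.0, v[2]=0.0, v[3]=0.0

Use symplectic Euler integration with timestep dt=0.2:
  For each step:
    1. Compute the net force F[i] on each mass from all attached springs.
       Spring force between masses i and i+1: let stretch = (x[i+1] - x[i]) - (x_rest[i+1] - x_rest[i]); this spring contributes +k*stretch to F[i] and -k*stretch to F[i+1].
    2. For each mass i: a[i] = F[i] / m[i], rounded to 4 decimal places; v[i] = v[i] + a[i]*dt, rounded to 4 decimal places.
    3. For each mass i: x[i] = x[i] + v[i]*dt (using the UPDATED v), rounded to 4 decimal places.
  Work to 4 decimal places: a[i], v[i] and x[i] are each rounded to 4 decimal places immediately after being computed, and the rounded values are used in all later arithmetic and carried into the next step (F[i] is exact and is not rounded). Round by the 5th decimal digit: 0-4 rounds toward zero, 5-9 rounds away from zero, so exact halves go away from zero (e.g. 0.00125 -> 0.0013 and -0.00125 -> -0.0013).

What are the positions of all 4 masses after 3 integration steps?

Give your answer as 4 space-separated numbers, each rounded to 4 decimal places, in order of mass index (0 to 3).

Step 0: x=[1.0000 8.0000 7.0000 13.0000] v=[0.0000 0.0000 0.0000 0.0000]
Step 1: x=[1.3200 7.3600 7.5600 12.7600] v=[1.6000 -3.2000 2.8000 -1.2000]
Step 2: x=[1.8832 6.2528 8.5200 12.3440] v=[2.8160 -5.5360 4.8000 -2.0800]
Step 3: x=[2.5560 4.9774 9.6045 11.8621] v=[3.3638 -6.3770 5.4227 -2.4096]

Answer: 2.5560 4.9774 9.6045 11.8621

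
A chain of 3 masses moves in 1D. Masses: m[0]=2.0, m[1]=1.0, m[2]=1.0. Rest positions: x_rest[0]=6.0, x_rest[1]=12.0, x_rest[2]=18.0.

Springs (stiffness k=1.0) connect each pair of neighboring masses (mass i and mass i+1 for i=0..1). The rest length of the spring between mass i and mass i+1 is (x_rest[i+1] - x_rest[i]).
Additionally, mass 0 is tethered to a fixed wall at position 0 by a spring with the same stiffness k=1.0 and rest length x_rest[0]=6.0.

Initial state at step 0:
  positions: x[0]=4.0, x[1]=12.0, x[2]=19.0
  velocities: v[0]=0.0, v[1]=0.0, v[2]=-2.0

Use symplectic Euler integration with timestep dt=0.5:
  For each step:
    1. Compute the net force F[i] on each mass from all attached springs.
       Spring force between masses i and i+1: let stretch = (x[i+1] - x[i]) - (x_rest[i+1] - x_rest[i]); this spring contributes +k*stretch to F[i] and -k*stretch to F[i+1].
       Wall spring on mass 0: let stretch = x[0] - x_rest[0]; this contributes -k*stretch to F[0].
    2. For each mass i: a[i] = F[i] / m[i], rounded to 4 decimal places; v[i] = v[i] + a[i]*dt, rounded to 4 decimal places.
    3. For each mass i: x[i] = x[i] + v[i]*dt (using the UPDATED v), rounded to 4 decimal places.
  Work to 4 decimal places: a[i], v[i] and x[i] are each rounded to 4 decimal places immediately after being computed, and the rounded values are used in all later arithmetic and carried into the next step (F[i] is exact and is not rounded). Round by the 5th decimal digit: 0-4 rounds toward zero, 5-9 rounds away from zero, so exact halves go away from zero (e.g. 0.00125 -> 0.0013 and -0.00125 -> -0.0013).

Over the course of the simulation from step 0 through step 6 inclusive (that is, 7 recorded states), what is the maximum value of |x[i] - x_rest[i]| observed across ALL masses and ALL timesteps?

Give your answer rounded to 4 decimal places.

Answer: 3.9061

Derivation:
Step 0: x=[4.0000 12.0000 19.0000] v=[0.0000 0.0000 -2.0000]
Step 1: x=[4.5000 11.7500 17.7500] v=[1.0000 -0.5000 -2.5000]
Step 2: x=[5.3438 11.1875 16.5000] v=[1.6875 -1.1250 -2.5000]
Step 3: x=[6.2501 10.4922 15.4219] v=[1.8125 -1.3906 -2.1563]
Step 4: x=[6.9054 9.9688 14.6113] v=[1.3105 -1.0468 -1.6212]
Step 5: x=[7.0804 9.8402 14.1401] v=[0.3500 -0.2573 -0.9425]
Step 6: x=[6.7153 10.0966 14.0939] v=[-0.7302 0.5128 -0.0925]
Max displacement = 3.9061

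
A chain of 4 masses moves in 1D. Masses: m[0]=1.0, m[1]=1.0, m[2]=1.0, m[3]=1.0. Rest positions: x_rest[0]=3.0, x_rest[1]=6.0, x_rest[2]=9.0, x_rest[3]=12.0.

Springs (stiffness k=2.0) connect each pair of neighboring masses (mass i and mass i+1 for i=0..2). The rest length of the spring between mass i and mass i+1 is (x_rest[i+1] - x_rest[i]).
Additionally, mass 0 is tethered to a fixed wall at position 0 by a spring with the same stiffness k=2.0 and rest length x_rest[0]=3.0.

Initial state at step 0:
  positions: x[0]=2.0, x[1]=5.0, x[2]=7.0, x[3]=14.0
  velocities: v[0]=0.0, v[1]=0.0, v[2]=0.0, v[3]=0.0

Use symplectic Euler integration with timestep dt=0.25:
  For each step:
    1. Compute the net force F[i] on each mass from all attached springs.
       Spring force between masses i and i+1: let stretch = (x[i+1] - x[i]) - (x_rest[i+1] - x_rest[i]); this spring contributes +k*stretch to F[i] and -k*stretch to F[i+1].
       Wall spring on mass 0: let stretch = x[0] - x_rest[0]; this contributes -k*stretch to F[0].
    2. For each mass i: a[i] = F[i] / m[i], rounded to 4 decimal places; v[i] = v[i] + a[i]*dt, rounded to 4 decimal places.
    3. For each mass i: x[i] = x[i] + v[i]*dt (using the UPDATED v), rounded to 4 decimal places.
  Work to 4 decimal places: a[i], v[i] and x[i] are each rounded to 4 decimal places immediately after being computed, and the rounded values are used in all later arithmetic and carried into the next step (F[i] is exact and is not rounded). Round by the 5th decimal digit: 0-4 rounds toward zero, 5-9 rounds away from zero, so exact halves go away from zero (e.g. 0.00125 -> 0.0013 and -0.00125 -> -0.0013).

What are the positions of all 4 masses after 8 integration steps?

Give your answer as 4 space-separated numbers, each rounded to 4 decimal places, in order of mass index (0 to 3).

Answer: 3.6905 8.0887 8.1705 10.7444

Derivation:
Step 0: x=[2.0000 5.0000 7.0000 14.0000] v=[0.0000 0.0000 0.0000 0.0000]
Step 1: x=[2.1250 4.8750 7.6250 13.5000] v=[0.5000 -0.5000 2.5000 -2.0000]
Step 2: x=[2.3281 4.7500 8.6406 12.6406] v=[0.8125 -0.5000 4.0625 -3.4375]
Step 3: x=[2.5430 4.8086 9.6699 11.6562] v=[0.8594 0.2344 4.1172 -3.9375]
Step 4: x=[2.7232 5.1917 10.3398 10.7985] v=[0.7207 1.5323 2.6797 -3.4307]
Step 5: x=[2.8716 5.9097 10.4236 10.2585] v=[0.5934 2.8721 0.3350 -2.1601]
Step 6: x=[3.0408 6.8122 9.9225 10.1141] v=[0.6767 3.6100 -2.0045 -0.5776]
Step 7: x=[3.3013 7.6321 9.0565 10.3208] v=[1.0420 3.2795 -3.4639 0.8266]
Step 8: x=[3.6905 8.0887 8.1705 10.7444] v=[1.5568 1.8263 -3.5440 1.6945]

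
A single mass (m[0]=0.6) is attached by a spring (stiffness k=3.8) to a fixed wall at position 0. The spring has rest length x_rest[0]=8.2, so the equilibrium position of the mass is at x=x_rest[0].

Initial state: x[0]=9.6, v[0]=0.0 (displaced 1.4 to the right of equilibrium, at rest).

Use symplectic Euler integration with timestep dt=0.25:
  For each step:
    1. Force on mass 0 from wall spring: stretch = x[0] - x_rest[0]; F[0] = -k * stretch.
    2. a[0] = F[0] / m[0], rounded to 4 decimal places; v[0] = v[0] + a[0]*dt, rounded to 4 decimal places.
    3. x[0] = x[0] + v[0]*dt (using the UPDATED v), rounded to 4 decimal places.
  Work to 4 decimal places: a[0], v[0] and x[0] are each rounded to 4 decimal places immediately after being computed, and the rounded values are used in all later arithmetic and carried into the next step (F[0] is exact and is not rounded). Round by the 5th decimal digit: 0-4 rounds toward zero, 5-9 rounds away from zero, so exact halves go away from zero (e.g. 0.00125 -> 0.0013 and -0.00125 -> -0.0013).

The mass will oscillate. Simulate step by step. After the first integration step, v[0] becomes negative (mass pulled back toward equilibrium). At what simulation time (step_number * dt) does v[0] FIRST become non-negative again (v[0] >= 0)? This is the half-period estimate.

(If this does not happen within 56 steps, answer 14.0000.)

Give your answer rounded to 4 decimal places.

Step 0: x=[9.6000] v=[0.0000]
Step 1: x=[9.0458] v=[-2.2167]
Step 2: x=[8.1568] v=[-3.5559]
Step 3: x=[7.2849] v=[-3.4875]
Step 4: x=[6.7753] v=[-2.0386]
Step 5: x=[6.8296] v=[0.2172]
First v>=0 after going negative at step 5, time=1.2500

Answer: 1.2500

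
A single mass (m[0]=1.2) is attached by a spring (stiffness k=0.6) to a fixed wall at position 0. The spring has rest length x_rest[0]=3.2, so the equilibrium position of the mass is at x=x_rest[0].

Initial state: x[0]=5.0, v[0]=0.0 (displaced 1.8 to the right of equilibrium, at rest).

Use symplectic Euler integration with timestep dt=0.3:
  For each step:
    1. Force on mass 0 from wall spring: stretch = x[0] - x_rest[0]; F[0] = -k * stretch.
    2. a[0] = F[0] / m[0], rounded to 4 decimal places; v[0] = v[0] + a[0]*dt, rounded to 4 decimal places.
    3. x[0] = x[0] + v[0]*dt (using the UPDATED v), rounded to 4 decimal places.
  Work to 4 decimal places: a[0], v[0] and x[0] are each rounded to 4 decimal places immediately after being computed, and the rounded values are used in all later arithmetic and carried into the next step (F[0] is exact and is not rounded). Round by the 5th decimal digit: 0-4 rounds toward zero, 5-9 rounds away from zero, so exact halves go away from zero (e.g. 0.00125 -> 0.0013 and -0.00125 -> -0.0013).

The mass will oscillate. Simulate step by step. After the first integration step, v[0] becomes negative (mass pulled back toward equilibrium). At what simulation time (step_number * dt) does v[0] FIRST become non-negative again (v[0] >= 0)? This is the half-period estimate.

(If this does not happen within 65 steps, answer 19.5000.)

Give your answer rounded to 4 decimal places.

Step 0: x=[5.0000] v=[0.0000]
Step 1: x=[4.9190] v=[-0.2700]
Step 2: x=[4.7606] v=[-0.5279]
Step 3: x=[4.5320] v=[-0.7620]
Step 4: x=[4.2435] v=[-0.9618]
Step 5: x=[3.9080] v=[-1.1183]
Step 6: x=[3.5407] v=[-1.2245]
Step 7: x=[3.1580] v=[-1.2756]
Step 8: x=[2.7772] v=[-1.2693]
Step 9: x=[2.4154] v=[-1.2059]
Step 10: x=[2.0889] v=[-1.0882]
Step 11: x=[1.8125] v=[-0.9215]
Step 12: x=[1.5985] v=[-0.7134]
Step 13: x=[1.4565] v=[-0.4732]
Step 14: x=[1.3930] v=[-0.2117]
Step 15: x=[1.4108] v=[0.0594]
First v>=0 after going negative at step 15, time=4.5000

Answer: 4.5000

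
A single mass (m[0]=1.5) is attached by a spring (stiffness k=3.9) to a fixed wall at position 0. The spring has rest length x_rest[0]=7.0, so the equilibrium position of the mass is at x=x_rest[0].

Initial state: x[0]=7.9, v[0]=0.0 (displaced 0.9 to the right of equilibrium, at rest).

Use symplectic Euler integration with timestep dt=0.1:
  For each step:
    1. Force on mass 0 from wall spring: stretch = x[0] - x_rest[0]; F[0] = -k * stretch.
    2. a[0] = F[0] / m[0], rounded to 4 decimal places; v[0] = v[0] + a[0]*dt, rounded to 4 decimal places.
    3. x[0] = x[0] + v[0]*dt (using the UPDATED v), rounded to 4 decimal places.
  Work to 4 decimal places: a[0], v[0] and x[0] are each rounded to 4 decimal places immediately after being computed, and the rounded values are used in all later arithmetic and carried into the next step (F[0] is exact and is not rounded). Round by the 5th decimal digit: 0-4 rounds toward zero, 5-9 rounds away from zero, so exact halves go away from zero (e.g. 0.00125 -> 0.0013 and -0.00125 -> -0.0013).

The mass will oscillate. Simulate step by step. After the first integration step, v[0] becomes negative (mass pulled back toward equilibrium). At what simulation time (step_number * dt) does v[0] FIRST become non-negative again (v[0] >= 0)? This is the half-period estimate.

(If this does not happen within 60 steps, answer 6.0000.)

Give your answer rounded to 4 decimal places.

Answer: 2.0000

Derivation:
Step 0: x=[7.9000] v=[0.0000]
Step 1: x=[7.8766] v=[-0.2340]
Step 2: x=[7.8304] v=[-0.4619]
Step 3: x=[7.7626] v=[-0.6778]
Step 4: x=[7.6750] v=[-0.8761]
Step 5: x=[7.5698] v=[-1.0516]
Step 6: x=[7.4498] v=[-1.1998]
Step 7: x=[7.3181] v=[-1.3168]
Step 8: x=[7.1782] v=[-1.3995]
Step 9: x=[7.0336] v=[-1.4458]
Step 10: x=[6.8882] v=[-1.4545]
Step 11: x=[6.7457] v=[-1.4254]
Step 12: x=[6.6098] v=[-1.3593]
Step 13: x=[6.4840] v=[-1.2579]
Step 14: x=[6.3716] v=[-1.1237]
Step 15: x=[6.2756] v=[-0.9603]
Step 16: x=[6.1984] v=[-0.7720]
Step 17: x=[6.1420] v=[-0.5636]
Step 18: x=[6.1080] v=[-0.3405]
Step 19: x=[6.0971] v=[-0.1086]
Step 20: x=[6.1097] v=[0.1262]
First v>=0 after going negative at step 20, time=2.0000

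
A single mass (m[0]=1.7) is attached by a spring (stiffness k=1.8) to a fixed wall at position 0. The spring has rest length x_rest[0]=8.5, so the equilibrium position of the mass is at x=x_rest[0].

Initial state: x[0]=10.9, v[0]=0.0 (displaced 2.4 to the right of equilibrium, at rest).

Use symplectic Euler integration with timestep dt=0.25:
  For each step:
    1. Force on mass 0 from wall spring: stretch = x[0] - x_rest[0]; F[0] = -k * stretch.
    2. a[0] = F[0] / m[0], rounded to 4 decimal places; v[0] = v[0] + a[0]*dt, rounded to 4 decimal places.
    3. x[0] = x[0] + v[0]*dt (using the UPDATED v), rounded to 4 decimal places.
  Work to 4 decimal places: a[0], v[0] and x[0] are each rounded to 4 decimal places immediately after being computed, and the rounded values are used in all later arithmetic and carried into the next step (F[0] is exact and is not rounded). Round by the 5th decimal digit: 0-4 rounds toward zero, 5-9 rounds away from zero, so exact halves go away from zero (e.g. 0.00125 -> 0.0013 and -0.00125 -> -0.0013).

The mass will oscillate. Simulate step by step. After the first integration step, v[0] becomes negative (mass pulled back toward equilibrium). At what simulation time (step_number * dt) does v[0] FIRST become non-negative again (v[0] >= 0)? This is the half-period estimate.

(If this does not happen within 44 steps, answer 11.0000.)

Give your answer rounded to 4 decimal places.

Answer: 3.2500

Derivation:
Step 0: x=[10.9000] v=[0.0000]
Step 1: x=[10.7412] v=[-0.6353]
Step 2: x=[10.4341] v=[-1.2286]
Step 3: x=[9.9990] v=[-1.7406]
Step 4: x=[9.4647] v=[-2.1374]
Step 5: x=[8.8665] v=[-2.3928]
Step 6: x=[8.2441] v=[-2.4898]
Step 7: x=[7.6386] v=[-2.4221]
Step 8: x=[7.0901] v=[-2.1941]
Step 9: x=[6.6349] v=[-1.8209]
Step 10: x=[6.3031] v=[-1.3272]
Step 11: x=[6.1167] v=[-0.7457]
Step 12: x=[6.0880] v=[-0.1148]
Step 13: x=[6.2189] v=[0.5237]
First v>=0 after going negative at step 13, time=3.2500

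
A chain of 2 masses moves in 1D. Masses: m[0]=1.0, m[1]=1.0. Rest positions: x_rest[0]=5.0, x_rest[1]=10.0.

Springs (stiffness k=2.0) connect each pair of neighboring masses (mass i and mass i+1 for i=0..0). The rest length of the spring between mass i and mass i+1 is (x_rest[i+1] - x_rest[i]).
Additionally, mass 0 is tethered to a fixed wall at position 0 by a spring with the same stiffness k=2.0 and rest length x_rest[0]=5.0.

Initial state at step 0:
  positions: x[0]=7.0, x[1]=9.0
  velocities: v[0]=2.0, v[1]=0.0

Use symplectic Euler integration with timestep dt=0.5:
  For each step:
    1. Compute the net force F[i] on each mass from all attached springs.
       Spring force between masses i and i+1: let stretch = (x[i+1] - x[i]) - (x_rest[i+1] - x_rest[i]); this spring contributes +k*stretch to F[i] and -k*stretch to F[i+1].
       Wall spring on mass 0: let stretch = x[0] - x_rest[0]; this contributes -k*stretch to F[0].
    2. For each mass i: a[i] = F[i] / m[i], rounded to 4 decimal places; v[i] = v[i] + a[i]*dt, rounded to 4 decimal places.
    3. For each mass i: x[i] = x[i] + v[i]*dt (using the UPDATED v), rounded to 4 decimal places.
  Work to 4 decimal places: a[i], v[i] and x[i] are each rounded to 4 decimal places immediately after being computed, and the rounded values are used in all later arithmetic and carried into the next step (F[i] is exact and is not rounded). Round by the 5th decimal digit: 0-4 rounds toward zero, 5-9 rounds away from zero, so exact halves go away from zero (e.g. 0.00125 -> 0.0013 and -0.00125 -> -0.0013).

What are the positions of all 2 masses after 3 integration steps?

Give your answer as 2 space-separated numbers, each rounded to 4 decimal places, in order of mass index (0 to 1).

Step 0: x=[7.0000 9.0000] v=[2.0000 0.0000]
Step 1: x=[5.5000 10.5000] v=[-3.0000 3.0000]
Step 2: x=[3.7500 12.0000] v=[-3.5000 3.0000]
Step 3: x=[4.2500 11.8750] v=[1.0000 -0.2500]

Answer: 4.2500 11.8750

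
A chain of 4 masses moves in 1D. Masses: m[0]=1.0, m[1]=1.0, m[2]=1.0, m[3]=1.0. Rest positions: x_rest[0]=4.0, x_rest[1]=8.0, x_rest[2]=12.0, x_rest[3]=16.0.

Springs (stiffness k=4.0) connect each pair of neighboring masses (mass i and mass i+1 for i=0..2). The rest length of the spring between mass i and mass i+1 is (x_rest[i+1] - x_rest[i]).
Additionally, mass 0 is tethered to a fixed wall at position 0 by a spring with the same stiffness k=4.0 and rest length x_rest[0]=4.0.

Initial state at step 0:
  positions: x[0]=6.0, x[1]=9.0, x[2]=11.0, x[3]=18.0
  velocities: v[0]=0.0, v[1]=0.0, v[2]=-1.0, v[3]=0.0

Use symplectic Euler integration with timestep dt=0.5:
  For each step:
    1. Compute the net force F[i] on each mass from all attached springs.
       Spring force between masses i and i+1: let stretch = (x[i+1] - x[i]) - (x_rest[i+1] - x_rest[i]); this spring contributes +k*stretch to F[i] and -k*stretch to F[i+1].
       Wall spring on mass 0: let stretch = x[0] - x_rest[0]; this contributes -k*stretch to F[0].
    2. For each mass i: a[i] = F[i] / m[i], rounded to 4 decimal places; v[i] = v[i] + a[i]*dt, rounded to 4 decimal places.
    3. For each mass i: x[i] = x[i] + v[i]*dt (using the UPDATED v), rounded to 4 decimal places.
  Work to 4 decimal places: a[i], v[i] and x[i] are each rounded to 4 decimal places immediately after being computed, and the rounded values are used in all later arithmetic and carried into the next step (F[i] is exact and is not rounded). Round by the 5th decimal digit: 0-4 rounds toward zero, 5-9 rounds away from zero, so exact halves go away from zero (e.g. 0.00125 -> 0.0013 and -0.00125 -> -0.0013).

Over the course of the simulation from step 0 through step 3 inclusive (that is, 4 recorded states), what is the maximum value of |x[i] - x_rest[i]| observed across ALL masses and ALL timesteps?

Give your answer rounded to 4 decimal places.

Answer: 3.5000

Derivation:
Step 0: x=[6.0000 9.0000 11.0000 18.0000] v=[0.0000 0.0000 -1.0000 0.0000]
Step 1: x=[3.0000 8.0000 15.5000 15.0000] v=[-6.0000 -2.0000 9.0000 -6.0000]
Step 2: x=[2.0000 9.5000 12.0000 16.5000] v=[-2.0000 3.0000 -7.0000 3.0000]
Step 3: x=[6.5000 6.0000 10.5000 17.5000] v=[9.0000 -7.0000 -3.0000 2.0000]
Max displacement = 3.5000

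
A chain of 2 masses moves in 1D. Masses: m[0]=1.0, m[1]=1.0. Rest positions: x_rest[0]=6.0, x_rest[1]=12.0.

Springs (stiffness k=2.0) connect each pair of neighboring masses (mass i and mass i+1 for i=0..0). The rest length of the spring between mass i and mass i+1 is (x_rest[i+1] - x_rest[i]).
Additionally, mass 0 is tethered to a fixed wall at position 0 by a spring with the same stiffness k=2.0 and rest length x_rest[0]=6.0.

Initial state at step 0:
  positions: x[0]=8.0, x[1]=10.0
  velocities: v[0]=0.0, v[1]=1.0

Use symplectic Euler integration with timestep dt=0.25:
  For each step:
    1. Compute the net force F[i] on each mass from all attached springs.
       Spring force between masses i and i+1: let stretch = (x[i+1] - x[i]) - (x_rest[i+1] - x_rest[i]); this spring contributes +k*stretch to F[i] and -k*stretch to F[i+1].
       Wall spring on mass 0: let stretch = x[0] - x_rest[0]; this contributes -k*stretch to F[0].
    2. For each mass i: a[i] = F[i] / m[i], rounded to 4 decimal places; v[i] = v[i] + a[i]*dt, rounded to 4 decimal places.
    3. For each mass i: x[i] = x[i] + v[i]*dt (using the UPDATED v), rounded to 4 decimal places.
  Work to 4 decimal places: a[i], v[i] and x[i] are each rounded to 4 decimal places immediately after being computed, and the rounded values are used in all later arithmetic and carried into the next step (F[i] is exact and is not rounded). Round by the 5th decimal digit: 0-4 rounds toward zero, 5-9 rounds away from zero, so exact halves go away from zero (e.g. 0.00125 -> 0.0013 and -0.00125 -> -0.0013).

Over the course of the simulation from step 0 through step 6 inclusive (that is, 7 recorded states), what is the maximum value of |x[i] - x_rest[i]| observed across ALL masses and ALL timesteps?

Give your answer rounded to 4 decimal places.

Step 0: x=[8.0000 10.0000] v=[0.0000 1.0000]
Step 1: x=[7.2500 10.7500] v=[-3.0000 3.0000]
Step 2: x=[6.0313 11.8125] v=[-4.8750 4.2500]
Step 3: x=[4.7813 12.9024] v=[-5.0001 4.3594]
Step 4: x=[3.9488 13.7271] v=[-3.3302 3.2989]
Step 5: x=[3.8449 14.0796] v=[-0.4155 1.4098]
Step 6: x=[4.5398 13.9027] v=[2.7794 -0.7076]
Max displacement = 2.1551

Answer: 2.1551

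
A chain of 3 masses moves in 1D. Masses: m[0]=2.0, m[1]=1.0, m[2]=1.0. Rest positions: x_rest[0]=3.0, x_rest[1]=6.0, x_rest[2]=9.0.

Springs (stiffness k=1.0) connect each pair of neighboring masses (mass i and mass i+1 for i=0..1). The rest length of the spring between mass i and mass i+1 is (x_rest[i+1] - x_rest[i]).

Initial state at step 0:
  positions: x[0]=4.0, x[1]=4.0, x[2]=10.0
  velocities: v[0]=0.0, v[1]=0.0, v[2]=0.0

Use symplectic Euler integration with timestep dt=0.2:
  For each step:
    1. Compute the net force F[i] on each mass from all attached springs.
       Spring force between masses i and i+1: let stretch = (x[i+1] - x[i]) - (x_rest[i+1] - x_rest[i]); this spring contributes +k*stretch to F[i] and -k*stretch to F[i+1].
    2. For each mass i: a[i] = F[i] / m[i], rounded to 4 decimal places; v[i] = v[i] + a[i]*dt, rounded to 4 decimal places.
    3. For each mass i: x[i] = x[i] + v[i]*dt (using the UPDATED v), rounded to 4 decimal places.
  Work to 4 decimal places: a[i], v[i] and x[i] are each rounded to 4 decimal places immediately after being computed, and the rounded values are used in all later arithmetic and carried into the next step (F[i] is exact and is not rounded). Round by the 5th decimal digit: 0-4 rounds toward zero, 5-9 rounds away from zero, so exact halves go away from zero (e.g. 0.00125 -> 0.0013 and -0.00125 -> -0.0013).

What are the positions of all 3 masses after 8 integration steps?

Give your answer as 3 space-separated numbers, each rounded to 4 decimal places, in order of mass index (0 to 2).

Answer: 2.8338 8.2975 8.0347

Derivation:
Step 0: x=[4.0000 4.0000 10.0000] v=[0.0000 0.0000 0.0000]
Step 1: x=[3.9400 4.2400 9.8800] v=[-0.3000 1.2000 -0.6000]
Step 2: x=[3.8260 4.6936 9.6544] v=[-0.5700 2.2680 -1.1280]
Step 3: x=[3.6694 5.3109 9.3504] v=[-0.7832 3.0866 -1.5202]
Step 4: x=[3.4856 6.0241 9.0048] v=[-0.9191 3.5662 -1.7281]
Step 5: x=[3.2925 6.7550 8.6600] v=[-0.9653 3.6546 -1.7242]
Step 6: x=[3.1087 7.4236 8.3590] v=[-0.9190 3.3431 -1.5052]
Step 7: x=[2.9512 7.9570 8.1405] v=[-0.7875 2.6672 -1.0923]
Step 8: x=[2.8338 8.2975 8.0347] v=[-0.5869 1.7027 -0.5290]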